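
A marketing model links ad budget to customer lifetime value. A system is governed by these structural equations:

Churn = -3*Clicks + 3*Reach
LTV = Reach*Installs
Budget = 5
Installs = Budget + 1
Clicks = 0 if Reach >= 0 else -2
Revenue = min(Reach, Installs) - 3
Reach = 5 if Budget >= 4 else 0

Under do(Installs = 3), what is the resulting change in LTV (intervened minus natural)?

-15

The intervention breaks the incoming arrows to Installs: Installs = Budget + 1 no longer applies, and Installs = 3.
Reach = 5 if Budget >= 4 else 0  [with Budget=5]  = 5
LTV = Reach*Installs  [with Reach=5, Installs=3]  = 15
Without intervention: Reach = 5 if Budget >= 4 else 0  [with Budget=5]  = 5; Installs = Budget + 1  [with Budget=5]  = 6; LTV = Reach*Installs  [with Reach=5, Installs=6]  = 30.
Change = 15 − 30 = -15.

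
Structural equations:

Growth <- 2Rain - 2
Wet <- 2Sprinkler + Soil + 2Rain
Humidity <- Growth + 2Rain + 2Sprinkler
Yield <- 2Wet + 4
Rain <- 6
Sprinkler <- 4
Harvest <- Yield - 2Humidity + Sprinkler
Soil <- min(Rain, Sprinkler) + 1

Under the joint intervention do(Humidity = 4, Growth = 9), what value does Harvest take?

Under do(Humidity = 4, Growth = 9), each intervened variable's structural equation is replaced by its fixed value.
Soil = min(Rain, Sprinkler) + 1  [with Rain=6, Sprinkler=4]  = 5
Wet = 2Sprinkler + Soil + 2Rain  [with Sprinkler=4, Soil=5, Rain=6]  = 25
Yield = 2Wet + 4  [with Wet=25]  = 54
Harvest = Yield - 2Humidity + Sprinkler  [with Yield=54, Humidity=4, Sprinkler=4]  = 50

50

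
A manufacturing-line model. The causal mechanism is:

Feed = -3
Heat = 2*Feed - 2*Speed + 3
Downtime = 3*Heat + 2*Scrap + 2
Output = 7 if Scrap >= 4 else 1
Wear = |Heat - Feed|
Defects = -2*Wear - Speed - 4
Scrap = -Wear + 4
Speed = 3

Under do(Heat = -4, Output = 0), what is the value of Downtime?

Under do(Heat = -4, Output = 0), each intervened variable's structural equation is replaced by its fixed value.
Wear = |Heat - Feed|  [with Heat=-4, Feed=-3]  = 1
Scrap = -Wear + 4  [with Wear=1]  = 3
Downtime = 3*Heat + 2*Scrap + 2  [with Heat=-4, Scrap=3]  = -4

-4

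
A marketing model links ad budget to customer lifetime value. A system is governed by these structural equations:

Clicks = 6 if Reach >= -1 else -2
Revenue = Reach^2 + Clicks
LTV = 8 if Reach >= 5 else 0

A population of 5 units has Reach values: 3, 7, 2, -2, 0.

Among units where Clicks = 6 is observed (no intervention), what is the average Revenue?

Observing Clicks=6 restricts to units where Clicks's equation naturally yields 6: Reach ∈ {3, 7, 2, 0}. In that subpopulation Revenue = 15, 55, 10, 6, mean 21.5.

21.5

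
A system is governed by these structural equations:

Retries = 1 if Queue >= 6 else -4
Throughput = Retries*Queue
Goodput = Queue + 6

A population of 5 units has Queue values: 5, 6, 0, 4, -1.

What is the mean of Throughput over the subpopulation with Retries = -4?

-8

E[Throughput|Retries=-4] averages over only the 4 units with Retries=-4 (Queue = 5, 0, 4, -1): Throughput = -20, 0, -16, 4, mean -8.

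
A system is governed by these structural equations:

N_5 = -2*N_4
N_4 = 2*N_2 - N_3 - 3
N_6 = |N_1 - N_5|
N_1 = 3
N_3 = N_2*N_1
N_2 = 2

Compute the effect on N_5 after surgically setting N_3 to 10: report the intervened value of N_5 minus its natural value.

8

do(N_3=10) replaces the equation N_3 = N_2*N_1 with the constant N_3 = 10.
N_4 = 2*N_2 - N_3 - 3  [with N_2=2, N_3=10]  = -9
N_5 = -2*N_4  [with N_4=-9]  = 18
Without intervention: N_3 = N_2*N_1  [with N_2=2, N_1=3]  = 6; N_4 = 2*N_2 - N_3 - 3  [with N_2=2, N_3=6]  = -5; N_5 = -2*N_4  [with N_4=-5]  = 10.
Change = 18 − 10 = 8.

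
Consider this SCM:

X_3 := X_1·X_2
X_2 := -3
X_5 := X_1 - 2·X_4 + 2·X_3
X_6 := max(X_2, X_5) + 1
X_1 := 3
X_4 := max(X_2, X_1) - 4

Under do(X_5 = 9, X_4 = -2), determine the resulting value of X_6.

Setting X_5 = 9, X_4 = -2 by intervention discards those variables' equations.
X_6 = max(X_2, X_5) + 1  [with X_2=-3, X_5=9]  = 10

10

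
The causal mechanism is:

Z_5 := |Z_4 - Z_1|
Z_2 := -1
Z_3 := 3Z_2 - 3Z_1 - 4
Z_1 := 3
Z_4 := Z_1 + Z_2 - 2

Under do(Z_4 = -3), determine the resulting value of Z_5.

Intervening sets Z_4 = -3 and removes its equation (Z_4 := Z_1 + Z_2 - 2).
Z_5 = |Z_4 - Z_1|  [with Z_4=-3, Z_1=3]  = 6

6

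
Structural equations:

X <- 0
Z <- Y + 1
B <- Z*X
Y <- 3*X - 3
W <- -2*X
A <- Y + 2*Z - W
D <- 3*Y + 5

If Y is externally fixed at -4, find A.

Under do(Y=-4), the mechanism Y <- 3*X - 3 is discarded; Y is fixed at -4.
W = -2*X  [with X=0]  = 0
Z = Y + 1  [with Y=-4]  = -3
A = Y + 2*Z - W  [with Y=-4, Z=-3, W=0]  = -10

-10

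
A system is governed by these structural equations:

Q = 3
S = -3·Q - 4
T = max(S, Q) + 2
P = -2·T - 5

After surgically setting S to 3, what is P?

Under do(S=3), the mechanism S = -3·Q - 4 is discarded; S is fixed at 3.
T = max(S, Q) + 2  [with S=3, Q=3]  = 5
P = -2·T - 5  [with T=5]  = -15

-15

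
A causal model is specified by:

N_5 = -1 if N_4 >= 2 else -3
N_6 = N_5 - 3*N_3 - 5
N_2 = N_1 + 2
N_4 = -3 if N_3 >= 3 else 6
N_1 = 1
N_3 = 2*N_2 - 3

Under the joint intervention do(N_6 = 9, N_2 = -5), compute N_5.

-1

The joint intervention fixes N_6 = 9, N_2 = -5, removing each variable's own equation.
N_3 = 2*N_2 - 3  [with N_2=-5]  = -13
N_4 = -3 if N_3 >= 3 else 6  [with N_3=-13]  = 6
N_5 = -1 if N_4 >= 2 else -3  [with N_4=6]  = -1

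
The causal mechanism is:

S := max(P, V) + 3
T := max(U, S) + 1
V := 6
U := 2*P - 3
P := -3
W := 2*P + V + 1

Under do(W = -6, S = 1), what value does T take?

2

The joint intervention fixes W = -6, S = 1, removing each variable's own equation.
U = 2*P - 3  [with P=-3]  = -9
T = max(U, S) + 1  [with U=-9, S=1]  = 2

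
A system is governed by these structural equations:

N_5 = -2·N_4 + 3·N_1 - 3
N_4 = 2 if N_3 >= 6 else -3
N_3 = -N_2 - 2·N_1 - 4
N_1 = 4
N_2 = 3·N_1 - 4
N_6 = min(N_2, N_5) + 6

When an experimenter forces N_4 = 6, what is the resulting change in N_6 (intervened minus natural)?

Under do(N_4=6), the mechanism N_4 = 2 if N_3 >= 6 else -3 is discarded; N_4 is fixed at 6.
N_2 = 3·N_1 - 4  [with N_1=4]  = 8
N_5 = -2·N_4 + 3·N_1 - 3  [with N_4=6, N_1=4]  = -3
N_6 = min(N_2, N_5) + 6  [with N_2=8, N_5=-3]  = 3
Without intervention: N_2 = 3·N_1 - 4  [with N_1=4]  = 8; N_3 = -N_2 - 2·N_1 - 4  [with N_2=8, N_1=4]  = -20; N_4 = 2 if N_3 >= 6 else -3  [with N_3=-20]  = -3; N_5 = -2·N_4 + 3·N_1 - 3  [with N_4=-3, N_1=4]  = 15; N_6 = min(N_2, N_5) + 6  [with N_2=8, N_5=15]  = 14.
Change = 3 − 14 = -11.

-11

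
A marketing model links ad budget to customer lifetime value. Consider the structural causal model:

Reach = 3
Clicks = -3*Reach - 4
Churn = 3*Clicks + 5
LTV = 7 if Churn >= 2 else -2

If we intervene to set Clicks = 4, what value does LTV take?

Under do(Clicks=4), the mechanism Clicks = -3*Reach - 4 is discarded; Clicks is fixed at 4.
Churn = 3*Clicks + 5  [with Clicks=4]  = 17
LTV = 7 if Churn >= 2 else -2  [with Churn=17]  = 7

7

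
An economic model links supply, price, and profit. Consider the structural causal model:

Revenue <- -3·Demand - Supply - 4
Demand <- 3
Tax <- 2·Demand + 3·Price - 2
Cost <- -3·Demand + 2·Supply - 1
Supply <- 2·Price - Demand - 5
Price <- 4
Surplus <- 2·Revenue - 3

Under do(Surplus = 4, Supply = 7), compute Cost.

The joint intervention fixes Surplus = 4, Supply = 7, removing each variable's own equation.
Cost = -3·Demand + 2·Supply - 1  [with Demand=3, Supply=7]  = 4

4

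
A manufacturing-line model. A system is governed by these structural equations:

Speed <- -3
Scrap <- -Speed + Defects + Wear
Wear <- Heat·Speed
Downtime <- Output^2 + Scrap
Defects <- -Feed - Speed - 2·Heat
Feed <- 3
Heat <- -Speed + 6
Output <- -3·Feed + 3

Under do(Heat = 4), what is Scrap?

The intervention breaks the incoming arrows to Heat: Heat <- -Speed + 6 no longer applies, and Heat = 4.
Wear = Heat·Speed  [with Heat=4, Speed=-3]  = -12
Defects = -Feed - Speed - 2·Heat  [with Feed=3, Speed=-3, Heat=4]  = -8
Scrap = -Speed + Defects + Wear  [with Speed=-3, Defects=-8, Wear=-12]  = -17

-17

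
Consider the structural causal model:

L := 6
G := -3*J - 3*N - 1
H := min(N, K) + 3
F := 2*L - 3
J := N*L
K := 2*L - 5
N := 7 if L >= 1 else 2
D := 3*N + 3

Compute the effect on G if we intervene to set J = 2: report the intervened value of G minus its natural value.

Under do(J=2), the mechanism J := N*L is discarded; J is fixed at 2.
N = 7 if L >= 1 else 2  [with L=6]  = 7
G = -3*J - 3*N - 1  [with J=2, N=7]  = -28
Without intervention: N = 7 if L >= 1 else 2  [with L=6]  = 7; J = N*L  [with N=7, L=6]  = 42; G = -3*J - 3*N - 1  [with J=42, N=7]  = -148.
Change = -28 − (-148) = 120.

120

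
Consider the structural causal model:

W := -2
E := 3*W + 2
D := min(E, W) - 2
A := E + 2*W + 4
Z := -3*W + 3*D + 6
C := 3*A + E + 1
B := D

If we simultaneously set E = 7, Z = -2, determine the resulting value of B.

The joint intervention fixes E = 7, Z = -2, removing each variable's own equation.
D = min(E, W) - 2  [with E=7, W=-2]  = -4
B = D  [with D=-4]  = -4

-4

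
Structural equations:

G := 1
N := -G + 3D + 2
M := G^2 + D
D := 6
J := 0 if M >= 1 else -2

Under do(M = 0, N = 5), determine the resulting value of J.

Setting M = 0, N = 5 by intervention discards those variables' equations.
J = 0 if M >= 1 else -2  [with M=0]  = -2

-2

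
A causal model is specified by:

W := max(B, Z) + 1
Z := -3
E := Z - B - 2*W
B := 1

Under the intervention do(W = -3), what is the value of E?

2

The intervention breaks the incoming arrows to W: W := max(B, Z) + 1 no longer applies, and W = -3.
E = Z - B - 2*W  [with Z=-3, B=1, W=-3]  = 2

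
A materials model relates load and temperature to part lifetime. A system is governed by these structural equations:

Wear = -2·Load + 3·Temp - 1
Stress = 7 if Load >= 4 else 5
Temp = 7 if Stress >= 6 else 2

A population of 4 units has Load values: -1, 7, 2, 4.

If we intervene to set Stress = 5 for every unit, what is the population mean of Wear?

The intervention sets Stress=5 in all 4 units regardless of Load. Recomputing Wear per unit gives 7, -9, 1, -3; average -1.

-1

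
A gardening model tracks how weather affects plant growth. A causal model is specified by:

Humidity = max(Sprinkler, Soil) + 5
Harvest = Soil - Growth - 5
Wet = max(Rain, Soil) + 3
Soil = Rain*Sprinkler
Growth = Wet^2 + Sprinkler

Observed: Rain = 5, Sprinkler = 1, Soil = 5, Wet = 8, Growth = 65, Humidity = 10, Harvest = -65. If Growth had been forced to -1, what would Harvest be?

Under do(Growth=-1), the mechanism Growth = Wet^2 + Sprinkler is discarded; Growth is fixed at -1.
Soil = Rain*Sprinkler  [with Rain=5, Sprinkler=1]  = 5
Harvest = Soil - Growth - 5  [with Soil=5, Growth=-1]  = 1

1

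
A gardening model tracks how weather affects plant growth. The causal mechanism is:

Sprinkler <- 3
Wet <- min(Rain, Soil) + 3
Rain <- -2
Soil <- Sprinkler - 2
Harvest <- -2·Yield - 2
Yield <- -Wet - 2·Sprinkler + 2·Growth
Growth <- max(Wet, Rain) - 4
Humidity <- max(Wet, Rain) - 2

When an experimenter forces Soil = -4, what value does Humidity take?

The intervention breaks the incoming arrows to Soil: Soil <- Sprinkler - 2 no longer applies, and Soil = -4.
Wet = min(Rain, Soil) + 3  [with Rain=-2, Soil=-4]  = -1
Humidity = max(Wet, Rain) - 2  [with Wet=-1, Rain=-2]  = -3

-3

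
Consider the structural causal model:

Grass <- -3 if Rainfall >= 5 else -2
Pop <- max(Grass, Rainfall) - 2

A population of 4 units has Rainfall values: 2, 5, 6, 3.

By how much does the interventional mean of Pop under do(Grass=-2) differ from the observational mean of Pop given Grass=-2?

Under do(Grass=-2), Grass's equation is replaced by Grass=-2 for every unit. Per-unit Pop: 0, 3, 4, 1. Mean = 2.
Observing Grass=-2 restricts to units where Grass's equation naturally yields -2: Rainfall ∈ {2, 3}. In that subpopulation Pop = 0, 1, mean 0.5.
Difference = 2 − 0.5 = 1.5.

1.5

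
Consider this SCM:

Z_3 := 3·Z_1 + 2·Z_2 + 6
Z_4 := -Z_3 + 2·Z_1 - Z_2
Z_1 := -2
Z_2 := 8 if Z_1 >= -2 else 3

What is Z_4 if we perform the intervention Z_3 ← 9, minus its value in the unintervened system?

7

The intervention breaks the incoming arrows to Z_3: Z_3 := 3·Z_1 + 2·Z_2 + 6 no longer applies, and Z_3 = 9.
Z_2 = 8 if Z_1 >= -2 else 3  [with Z_1=-2]  = 8
Z_4 = -Z_3 + 2·Z_1 - Z_2  [with Z_3=9, Z_1=-2, Z_2=8]  = -21
Without intervention: Z_2 = 8 if Z_1 >= -2 else 3  [with Z_1=-2]  = 8; Z_3 = 3·Z_1 + 2·Z_2 + 6  [with Z_1=-2, Z_2=8]  = 16; Z_4 = -Z_3 + 2·Z_1 - Z_2  [with Z_3=16, Z_1=-2, Z_2=8]  = -28.
Change = -21 − (-28) = 7.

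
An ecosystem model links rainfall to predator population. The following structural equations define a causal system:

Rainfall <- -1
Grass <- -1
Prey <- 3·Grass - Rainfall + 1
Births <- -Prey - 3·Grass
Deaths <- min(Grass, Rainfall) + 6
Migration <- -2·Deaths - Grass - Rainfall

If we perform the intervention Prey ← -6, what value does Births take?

9

The intervention breaks the incoming arrows to Prey: Prey <- 3·Grass - Rainfall + 1 no longer applies, and Prey = -6.
Births = -Prey - 3·Grass  [with Prey=-6, Grass=-1]  = 9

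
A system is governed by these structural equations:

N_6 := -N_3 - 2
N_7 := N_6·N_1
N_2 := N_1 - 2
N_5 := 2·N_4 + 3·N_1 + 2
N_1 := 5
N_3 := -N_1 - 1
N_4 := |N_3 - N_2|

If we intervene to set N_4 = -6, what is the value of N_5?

5

Intervening sets N_4 = -6 and removes its equation (N_4 := |N_3 - N_2|).
N_5 = 2·N_4 + 3·N_1 + 2  [with N_4=-6, N_1=5]  = 5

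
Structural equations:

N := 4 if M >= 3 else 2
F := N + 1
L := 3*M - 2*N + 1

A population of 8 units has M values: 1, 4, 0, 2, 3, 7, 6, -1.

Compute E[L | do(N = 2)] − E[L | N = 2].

6.75

The intervention sets N=2 in all 8 units regardless of M. Recomputing L per unit gives 0, 9, -3, 3, 6, 18, 15, -6; average 5.25.
E[L|N=2] averages over only the 4 units with N=2 (M = 1, 0, 2, -1): L = 0, -3, 3, -6, mean -1.5.
Difference = 5.25 − (-1.5) = 6.75.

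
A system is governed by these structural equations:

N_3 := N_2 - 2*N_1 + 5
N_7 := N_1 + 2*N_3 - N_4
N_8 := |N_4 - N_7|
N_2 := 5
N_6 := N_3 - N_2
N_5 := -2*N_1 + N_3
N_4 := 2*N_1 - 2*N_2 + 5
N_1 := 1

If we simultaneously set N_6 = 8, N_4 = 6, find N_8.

Under do(N_6 = 8, N_4 = 6), each intervened variable's structural equation is replaced by its fixed value.
N_3 = N_2 - 2*N_1 + 5  [with N_2=5, N_1=1]  = 8
N_7 = N_1 + 2*N_3 - N_4  [with N_1=1, N_3=8, N_4=6]  = 11
N_8 = |N_4 - N_7|  [with N_4=6, N_7=11]  = 5

5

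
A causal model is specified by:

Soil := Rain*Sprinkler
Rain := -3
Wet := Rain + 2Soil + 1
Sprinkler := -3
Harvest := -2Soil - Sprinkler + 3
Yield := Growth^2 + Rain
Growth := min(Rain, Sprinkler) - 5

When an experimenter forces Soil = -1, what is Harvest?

8

The intervention breaks the incoming arrows to Soil: Soil := Rain*Sprinkler no longer applies, and Soil = -1.
Harvest = -2Soil - Sprinkler + 3  [with Soil=-1, Sprinkler=-3]  = 8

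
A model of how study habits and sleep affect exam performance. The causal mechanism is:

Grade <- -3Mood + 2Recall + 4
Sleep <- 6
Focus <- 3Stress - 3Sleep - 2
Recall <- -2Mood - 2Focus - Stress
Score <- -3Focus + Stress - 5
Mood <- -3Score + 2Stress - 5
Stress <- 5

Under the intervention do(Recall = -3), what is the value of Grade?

118

Intervening sets Recall = -3 and removes its equation (Recall <- -2Mood - 2Focus - Stress).
Focus = 3Stress - 3Sleep - 2  [with Stress=5, Sleep=6]  = -5
Score = -3Focus + Stress - 5  [with Focus=-5, Stress=5]  = 15
Mood = -3Score + 2Stress - 5  [with Score=15, Stress=5]  = -40
Grade = -3Mood + 2Recall + 4  [with Mood=-40, Recall=-3]  = 118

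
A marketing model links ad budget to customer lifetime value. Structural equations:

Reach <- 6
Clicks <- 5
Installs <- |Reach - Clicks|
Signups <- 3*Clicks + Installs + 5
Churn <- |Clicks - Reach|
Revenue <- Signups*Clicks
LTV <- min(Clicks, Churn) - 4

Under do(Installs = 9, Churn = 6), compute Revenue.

145

Setting Installs = 9, Churn = 6 by intervention discards those variables' equations.
Signups = 3*Clicks + Installs + 5  [with Clicks=5, Installs=9]  = 29
Revenue = Signups*Clicks  [with Signups=29, Clicks=5]  = 145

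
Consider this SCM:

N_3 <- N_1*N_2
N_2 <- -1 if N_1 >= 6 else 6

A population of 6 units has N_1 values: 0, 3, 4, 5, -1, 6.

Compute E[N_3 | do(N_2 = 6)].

do(N_2=6) breaks N_2's dependence on N_1. With N_2=6 fixed, N_3 across the units is 0, 18, 24, 30, -6, 36, mean 17.

17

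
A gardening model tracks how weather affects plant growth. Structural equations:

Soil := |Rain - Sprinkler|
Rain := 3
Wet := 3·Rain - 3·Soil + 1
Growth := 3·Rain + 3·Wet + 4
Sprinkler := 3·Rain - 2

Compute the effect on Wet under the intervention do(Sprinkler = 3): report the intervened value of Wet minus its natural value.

Under do(Sprinkler=3), the mechanism Sprinkler := 3·Rain - 2 is discarded; Sprinkler is fixed at 3.
Soil = |Rain - Sprinkler|  [with Rain=3, Sprinkler=3]  = 0
Wet = 3·Rain - 3·Soil + 1  [with Rain=3, Soil=0]  = 10
Without intervention: Sprinkler = 3·Rain - 2  [with Rain=3]  = 7; Soil = |Rain - Sprinkler|  [with Rain=3, Sprinkler=7]  = 4; Wet = 3·Rain - 3·Soil + 1  [with Rain=3, Soil=4]  = -2.
Change = 10 − (-2) = 12.

12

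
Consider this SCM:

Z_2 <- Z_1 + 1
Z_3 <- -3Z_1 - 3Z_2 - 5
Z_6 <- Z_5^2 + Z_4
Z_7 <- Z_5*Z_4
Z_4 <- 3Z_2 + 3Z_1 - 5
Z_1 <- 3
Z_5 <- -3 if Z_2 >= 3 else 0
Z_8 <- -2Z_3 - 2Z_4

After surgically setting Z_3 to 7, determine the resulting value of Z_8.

-46

The intervention breaks the incoming arrows to Z_3: Z_3 <- -3Z_1 - 3Z_2 - 5 no longer applies, and Z_3 = 7.
Z_2 = Z_1 + 1  [with Z_1=3]  = 4
Z_4 = 3Z_2 + 3Z_1 - 5  [with Z_2=4, Z_1=3]  = 16
Z_8 = -2Z_3 - 2Z_4  [with Z_3=7, Z_4=16]  = -46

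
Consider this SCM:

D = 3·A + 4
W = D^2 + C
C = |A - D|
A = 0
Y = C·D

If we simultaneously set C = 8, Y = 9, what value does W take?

The joint intervention fixes C = 8, Y = 9, removing each variable's own equation.
D = 3·A + 4  [with A=0]  = 4
W = D^2 + C  [with D=4, C=8]  = 24

24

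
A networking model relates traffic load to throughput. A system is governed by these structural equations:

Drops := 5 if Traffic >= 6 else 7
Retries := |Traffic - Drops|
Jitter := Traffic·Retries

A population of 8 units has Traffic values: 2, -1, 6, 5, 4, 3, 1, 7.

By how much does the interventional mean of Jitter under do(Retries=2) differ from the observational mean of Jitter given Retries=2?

-5.25

Every unit gets Retries=2 under the intervention. Jitter values become 4, -2, 12, 10, 8, 6, 2, 14; E[Jitter|do(Retries=2)] = 6.75.
Conditioning on Retries=2 selects the 2 unit(s) with Traffic ∈ {5, 7}. Their Jitter values: 10, 14. Mean = 12.
Difference = 6.75 − 12 = -5.25.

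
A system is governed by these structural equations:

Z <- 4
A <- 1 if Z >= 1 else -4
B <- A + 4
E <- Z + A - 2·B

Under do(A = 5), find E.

-9

Under do(A=5), the mechanism A <- 1 if Z >= 1 else -4 is discarded; A is fixed at 5.
B = A + 4  [with A=5]  = 9
E = Z + A - 2·B  [with Z=4, A=5, B=9]  = -9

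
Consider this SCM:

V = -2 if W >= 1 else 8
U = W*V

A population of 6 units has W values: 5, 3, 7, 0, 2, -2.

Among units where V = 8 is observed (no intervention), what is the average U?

-8

Conditioning on V=8 selects the 2 unit(s) with W ∈ {0, -2}. Their U values: 0, -16. Mean = -8.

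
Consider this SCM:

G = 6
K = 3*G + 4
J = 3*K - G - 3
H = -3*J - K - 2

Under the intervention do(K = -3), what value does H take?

55

Under do(K=-3), the mechanism K = 3*G + 4 is discarded; K is fixed at -3.
J = 3*K - G - 3  [with K=-3, G=6]  = -18
H = -3*J - K - 2  [with J=-18, K=-3]  = 55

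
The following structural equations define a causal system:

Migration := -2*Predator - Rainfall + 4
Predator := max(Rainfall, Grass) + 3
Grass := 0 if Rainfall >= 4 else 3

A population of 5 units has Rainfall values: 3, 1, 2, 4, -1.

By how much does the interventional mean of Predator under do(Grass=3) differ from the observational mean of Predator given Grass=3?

0.2

Every unit gets Grass=3 under the intervention. Predator values become 6, 6, 6, 7, 6; E[Predator|do(Grass=3)] = 6.2.
Conditioning on Grass=3 selects the 4 unit(s) with Rainfall ∈ {3, 1, 2, -1}. Their Predator values: 6, 6, 6, 6. Mean = 6.
Difference = 6.2 − 6 = 0.2.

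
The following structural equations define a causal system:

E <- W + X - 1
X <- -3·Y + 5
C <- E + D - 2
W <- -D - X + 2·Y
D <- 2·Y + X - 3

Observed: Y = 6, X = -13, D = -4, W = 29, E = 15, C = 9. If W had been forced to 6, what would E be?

Intervening sets W = 6 and removes its equation (W <- -D - X + 2·Y).
X = -3·Y + 5  [with Y=6]  = -13
E = W + X - 1  [with W=6, X=-13]  = -8

-8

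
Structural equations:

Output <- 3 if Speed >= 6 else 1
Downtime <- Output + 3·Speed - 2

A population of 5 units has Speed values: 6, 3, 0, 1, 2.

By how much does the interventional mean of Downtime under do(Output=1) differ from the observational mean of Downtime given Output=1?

2.7

Under do(Output=1), Output's equation is replaced by Output=1 for every unit. Per-unit Downtime: 17, 8, -1, 2, 5. Mean = 6.2.
E[Downtime|Output=1] averages over only the 4 units with Output=1 (Speed = 3, 0, 1, 2): Downtime = 8, -1, 2, 5, mean 3.5.
Difference = 6.2 − 3.5 = 2.7.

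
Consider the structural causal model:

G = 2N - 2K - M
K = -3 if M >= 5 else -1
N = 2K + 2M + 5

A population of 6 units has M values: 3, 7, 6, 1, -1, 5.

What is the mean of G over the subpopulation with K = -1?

Conditioning on K=-1 selects the 3 unit(s) with M ∈ {3, 1, -1}. Their G values: 17, 11, 5. Mean = 11.

11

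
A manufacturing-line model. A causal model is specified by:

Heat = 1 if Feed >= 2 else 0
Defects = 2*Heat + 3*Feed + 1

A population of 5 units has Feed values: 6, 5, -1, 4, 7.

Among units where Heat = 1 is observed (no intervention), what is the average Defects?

E[Defects|Heat=1] averages over only the 4 units with Heat=1 (Feed = 6, 5, 4, 7): Defects = 21, 18, 15, 24, mean 19.5.

19.5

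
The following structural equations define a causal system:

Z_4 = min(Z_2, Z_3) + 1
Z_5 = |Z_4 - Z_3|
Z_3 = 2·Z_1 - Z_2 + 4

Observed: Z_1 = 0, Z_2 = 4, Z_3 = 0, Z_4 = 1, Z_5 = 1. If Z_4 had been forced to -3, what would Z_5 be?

3

Intervening sets Z_4 = -3 and removes its equation (Z_4 = min(Z_2, Z_3) + 1).
Z_3 = 2·Z_1 - Z_2 + 4  [with Z_1=0, Z_2=4]  = 0
Z_5 = |Z_4 - Z_3|  [with Z_4=-3, Z_3=0]  = 3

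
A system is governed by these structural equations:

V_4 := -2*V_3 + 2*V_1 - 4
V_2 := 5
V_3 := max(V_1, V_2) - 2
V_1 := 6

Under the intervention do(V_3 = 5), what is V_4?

The intervention breaks the incoming arrows to V_3: V_3 := max(V_1, V_2) - 2 no longer applies, and V_3 = 5.
V_4 = -2*V_3 + 2*V_1 - 4  [with V_3=5, V_1=6]  = -2

-2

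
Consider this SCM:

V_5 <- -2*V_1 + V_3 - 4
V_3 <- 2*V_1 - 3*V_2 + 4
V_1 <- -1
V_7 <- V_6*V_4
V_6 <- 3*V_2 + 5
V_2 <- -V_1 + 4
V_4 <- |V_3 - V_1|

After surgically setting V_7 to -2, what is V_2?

5

Under do(V_7=-2), the mechanism V_7 <- V_6*V_4 is discarded; V_7 is fixed at -2.
V_2 is not downstream of the intervention, so its value is determined by the original equations.
V_2 = -V_1 + 4  [with V_1=-1]  = 5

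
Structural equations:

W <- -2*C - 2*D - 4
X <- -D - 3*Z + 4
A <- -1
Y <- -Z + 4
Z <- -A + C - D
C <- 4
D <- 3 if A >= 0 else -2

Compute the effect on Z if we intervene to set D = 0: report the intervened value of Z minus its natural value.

-2

do(D=0) replaces the equation D <- 3 if A >= 0 else -2 with the constant D = 0.
Z = -A + C - D  [with A=-1, C=4, D=0]  = 5
Without intervention: D = 3 if A >= 0 else -2  [with A=-1]  = -2; Z = -A + C - D  [with A=-1, C=4, D=-2]  = 7.
Change = 5 − 7 = -2.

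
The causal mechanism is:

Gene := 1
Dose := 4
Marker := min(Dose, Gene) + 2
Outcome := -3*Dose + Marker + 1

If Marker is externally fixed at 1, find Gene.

1

Under do(Marker=1), the mechanism Marker := min(Dose, Gene) + 2 is discarded; Marker is fixed at 1.
Gene is not downstream of the intervention, so its value is determined by the original equations.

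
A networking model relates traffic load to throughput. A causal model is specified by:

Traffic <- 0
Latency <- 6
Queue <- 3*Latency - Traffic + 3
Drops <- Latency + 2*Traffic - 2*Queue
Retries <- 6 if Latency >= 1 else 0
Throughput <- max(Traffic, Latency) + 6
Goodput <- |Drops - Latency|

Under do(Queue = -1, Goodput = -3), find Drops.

The joint intervention fixes Queue = -1, Goodput = -3, removing each variable's own equation.
Drops = Latency + 2*Traffic - 2*Queue  [with Latency=6, Traffic=0, Queue=-1]  = 8

8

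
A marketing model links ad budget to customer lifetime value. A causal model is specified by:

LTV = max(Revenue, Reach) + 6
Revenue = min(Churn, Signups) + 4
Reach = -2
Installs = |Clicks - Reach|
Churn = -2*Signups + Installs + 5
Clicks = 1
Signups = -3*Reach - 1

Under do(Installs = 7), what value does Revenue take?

6

The intervention breaks the incoming arrows to Installs: Installs = |Clicks - Reach| no longer applies, and Installs = 7.
Signups = -3*Reach - 1  [with Reach=-2]  = 5
Churn = -2*Signups + Installs + 5  [with Signups=5, Installs=7]  = 2
Revenue = min(Churn, Signups) + 4  [with Churn=2, Signups=5]  = 6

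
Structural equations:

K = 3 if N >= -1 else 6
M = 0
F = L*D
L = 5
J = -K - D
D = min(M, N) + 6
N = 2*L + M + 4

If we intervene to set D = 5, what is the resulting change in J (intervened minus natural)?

The intervention breaks the incoming arrows to D: D = min(M, N) + 6 no longer applies, and D = 5.
N = 2*L + M + 4  [with L=5, M=0]  = 14
K = 3 if N >= -1 else 6  [with N=14]  = 3
J = -K - D  [with K=3, D=5]  = -8
Without intervention: N = 2*L + M + 4  [with L=5, M=0]  = 14; K = 3 if N >= -1 else 6  [with N=14]  = 3; D = min(M, N) + 6  [with M=0, N=14]  = 6; J = -K - D  [with K=3, D=6]  = -9.
Change = -8 − (-9) = 1.

1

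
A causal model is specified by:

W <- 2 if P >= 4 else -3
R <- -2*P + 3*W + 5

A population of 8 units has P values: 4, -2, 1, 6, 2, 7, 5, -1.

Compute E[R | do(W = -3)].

The intervention sets W=-3 in all 8 units regardless of P. Recomputing R per unit gives -12, 0, -6, -16, -8, -18, -14, -2; average -9.5.

-9.5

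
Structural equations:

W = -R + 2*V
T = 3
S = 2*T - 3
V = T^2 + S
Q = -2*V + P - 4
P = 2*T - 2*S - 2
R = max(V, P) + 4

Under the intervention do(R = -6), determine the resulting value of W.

Intervening sets R = -6 and removes its equation (R = max(V, P) + 4).
S = 2*T - 3  [with T=3]  = 3
V = T^2 + S  [with T=3, S=3]  = 12
W = -R + 2*V  [with R=-6, V=12]  = 30

30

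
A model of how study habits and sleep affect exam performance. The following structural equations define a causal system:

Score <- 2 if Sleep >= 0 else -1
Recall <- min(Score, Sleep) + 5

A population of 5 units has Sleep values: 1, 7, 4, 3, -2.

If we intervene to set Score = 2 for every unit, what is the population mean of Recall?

6

The intervention sets Score=2 in all 5 units regardless of Sleep. Recomputing Recall per unit gives 6, 7, 7, 7, 3; average 6.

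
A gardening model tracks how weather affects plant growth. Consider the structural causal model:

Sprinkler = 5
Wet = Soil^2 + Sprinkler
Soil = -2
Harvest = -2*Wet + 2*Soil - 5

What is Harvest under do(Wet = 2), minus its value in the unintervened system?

The intervention breaks the incoming arrows to Wet: Wet = Soil^2 + Sprinkler no longer applies, and Wet = 2.
Harvest = -2*Wet + 2*Soil - 5  [with Wet=2, Soil=-2]  = -13
Without intervention: Wet = Soil^2 + Sprinkler  [with Soil=-2, Sprinkler=5]  = 9; Harvest = -2*Wet + 2*Soil - 5  [with Wet=9, Soil=-2]  = -27.
Change = -13 − (-27) = 14.

14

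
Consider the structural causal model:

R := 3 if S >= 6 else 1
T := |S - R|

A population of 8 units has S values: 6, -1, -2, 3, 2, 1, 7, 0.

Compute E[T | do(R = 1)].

do(R=1) breaks R's dependence on S. With R=1 fixed, T across the units is 5, 2, 3, 2, 1, 0, 6, 1, mean 2.5.

2.5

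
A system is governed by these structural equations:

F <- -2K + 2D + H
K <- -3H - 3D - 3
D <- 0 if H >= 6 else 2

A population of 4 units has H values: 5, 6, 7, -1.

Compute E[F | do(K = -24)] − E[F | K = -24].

-1.75

Every unit gets K=-24 under the intervention. F values become 57, 54, 55, 51; E[F|do(K=-24)] = 54.25.
Observing K=-24 restricts to units where K's equation naturally yields -24: H ∈ {5, 7}. In that subpopulation F = 57, 55, mean 56.
Difference = 54.25 − 56 = -1.75.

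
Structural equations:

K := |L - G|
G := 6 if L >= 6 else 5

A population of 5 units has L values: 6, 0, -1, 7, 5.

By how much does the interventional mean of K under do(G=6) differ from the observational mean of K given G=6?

2.5

Every unit gets G=6 under the intervention. K values become 0, 6, 7, 1, 1; E[K|do(G=6)] = 3.
Observing G=6 restricts to units where G's equation naturally yields 6: L ∈ {6, 7}. In that subpopulation K = 0, 1, mean 0.5.
Difference = 3 − 0.5 = 2.5.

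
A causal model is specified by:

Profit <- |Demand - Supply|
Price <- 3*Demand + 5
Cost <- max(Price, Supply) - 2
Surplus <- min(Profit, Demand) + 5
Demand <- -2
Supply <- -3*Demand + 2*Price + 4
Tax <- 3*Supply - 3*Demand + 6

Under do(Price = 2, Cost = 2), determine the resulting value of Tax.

Setting Price = 2, Cost = 2 by intervention discards those variables' equations.
Supply = -3*Demand + 2*Price + 4  [with Demand=-2, Price=2]  = 14
Tax = 3*Supply - 3*Demand + 6  [with Supply=14, Demand=-2]  = 54

54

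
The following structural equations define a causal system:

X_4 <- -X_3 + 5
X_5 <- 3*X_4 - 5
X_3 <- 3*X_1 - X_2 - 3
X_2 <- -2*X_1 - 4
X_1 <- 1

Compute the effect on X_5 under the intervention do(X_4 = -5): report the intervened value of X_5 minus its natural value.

Intervening sets X_4 = -5 and removes its equation (X_4 <- -X_3 + 5).
X_5 = 3*X_4 - 5  [with X_4=-5]  = -20
Without intervention: X_2 = -2*X_1 - 4  [with X_1=1]  = -6; X_3 = 3*X_1 - X_2 - 3  [with X_1=1, X_2=-6]  = 6; X_4 = -X_3 + 5  [with X_3=6]  = -1; X_5 = 3*X_4 - 5  [with X_4=-1]  = -8.
Change = -20 − (-8) = -12.

-12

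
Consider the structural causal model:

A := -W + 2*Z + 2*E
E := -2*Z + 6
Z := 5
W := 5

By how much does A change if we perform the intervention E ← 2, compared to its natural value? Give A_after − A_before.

The intervention breaks the incoming arrows to E: E := -2*Z + 6 no longer applies, and E = 2.
A = -W + 2*Z + 2*E  [with W=5, Z=5, E=2]  = 9
Without intervention: E = -2*Z + 6  [with Z=5]  = -4; A = -W + 2*Z + 2*E  [with W=5, Z=5, E=-4]  = -3.
Change = 9 − (-3) = 12.

12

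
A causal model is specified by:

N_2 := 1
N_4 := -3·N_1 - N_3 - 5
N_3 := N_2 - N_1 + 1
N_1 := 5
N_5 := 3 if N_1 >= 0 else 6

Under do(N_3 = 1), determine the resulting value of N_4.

-21

The intervention breaks the incoming arrows to N_3: N_3 := N_2 - N_1 + 1 no longer applies, and N_3 = 1.
N_4 = -3·N_1 - N_3 - 5  [with N_1=5, N_3=1]  = -21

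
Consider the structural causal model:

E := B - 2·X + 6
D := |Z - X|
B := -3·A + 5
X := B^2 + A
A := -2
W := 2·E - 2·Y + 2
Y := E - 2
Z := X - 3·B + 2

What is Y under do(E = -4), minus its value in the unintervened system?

217

Intervening sets E = -4 and removes its equation (E := B - 2·X + 6).
Y = E - 2  [with E=-4]  = -6
Without intervention: B = -3·A + 5  [with A=-2]  = 11; X = B^2 + A  [with B=11, A=-2]  = 119; E = B - 2·X + 6  [with B=11, X=119]  = -221; Y = E - 2  [with E=-221]  = -223.
Change = -6 − (-223) = 217.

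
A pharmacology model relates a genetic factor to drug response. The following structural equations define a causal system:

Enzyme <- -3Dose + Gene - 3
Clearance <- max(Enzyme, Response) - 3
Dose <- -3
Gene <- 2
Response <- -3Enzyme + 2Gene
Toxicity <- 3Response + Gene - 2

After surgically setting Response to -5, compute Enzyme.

8

Under do(Response=-5), the mechanism Response <- -3Enzyme + 2Gene is discarded; Response is fixed at -5.
Since Enzyme is not a descendant of the intervened variable, it is unaffected.
Enzyme = -3Dose + Gene - 3  [with Dose=-3, Gene=2]  = 8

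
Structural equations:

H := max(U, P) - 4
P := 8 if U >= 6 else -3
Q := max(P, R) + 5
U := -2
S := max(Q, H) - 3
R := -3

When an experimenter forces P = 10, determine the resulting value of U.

-2

Under do(P=10), the mechanism P := 8 if U >= 6 else -3 is discarded; P is fixed at 10.
Since U is not a descendant of the intervened variable, it is unaffected.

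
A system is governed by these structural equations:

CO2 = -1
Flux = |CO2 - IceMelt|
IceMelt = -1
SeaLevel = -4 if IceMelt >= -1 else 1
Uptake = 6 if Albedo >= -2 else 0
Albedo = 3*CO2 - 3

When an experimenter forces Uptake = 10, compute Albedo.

-6

do(Uptake=10) replaces the equation Uptake = 6 if Albedo >= -2 else 0 with the constant Uptake = 10.
Albedo is not downstream of the intervention, so its value is determined by the original equations.
Albedo = 3*CO2 - 3  [with CO2=-1]  = -6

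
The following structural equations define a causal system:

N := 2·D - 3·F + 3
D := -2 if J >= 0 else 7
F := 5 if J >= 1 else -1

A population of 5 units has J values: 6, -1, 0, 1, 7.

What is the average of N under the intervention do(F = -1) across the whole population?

5.6

do(F=-1) breaks F's dependence on J. With F=-1 fixed, N across the units is 2, 20, 2, 2, 2, mean 5.6.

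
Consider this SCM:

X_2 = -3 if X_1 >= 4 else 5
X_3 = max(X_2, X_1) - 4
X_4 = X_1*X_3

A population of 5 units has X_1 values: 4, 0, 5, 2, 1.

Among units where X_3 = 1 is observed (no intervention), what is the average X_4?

E[X_4|X_3=1] averages over only the 4 units with X_3=1 (X_1 = 0, 5, 2, 1): X_4 = 0, 5, 2, 1, mean 2.

2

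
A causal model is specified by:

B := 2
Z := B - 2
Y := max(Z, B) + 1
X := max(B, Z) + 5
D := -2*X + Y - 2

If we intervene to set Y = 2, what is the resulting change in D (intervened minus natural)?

-1

do(Y=2) replaces the equation Y := max(Z, B) + 1 with the constant Y = 2.
Z = B - 2  [with B=2]  = 0
X = max(B, Z) + 5  [with B=2, Z=0]  = 7
D = -2*X + Y - 2  [with X=7, Y=2]  = -14
Without intervention: Z = B - 2  [with B=2]  = 0; Y = max(Z, B) + 1  [with Z=0, B=2]  = 3; X = max(B, Z) + 5  [with B=2, Z=0]  = 7; D = -2*X + Y - 2  [with X=7, Y=3]  = -13.
Change = -14 − (-13) = -1.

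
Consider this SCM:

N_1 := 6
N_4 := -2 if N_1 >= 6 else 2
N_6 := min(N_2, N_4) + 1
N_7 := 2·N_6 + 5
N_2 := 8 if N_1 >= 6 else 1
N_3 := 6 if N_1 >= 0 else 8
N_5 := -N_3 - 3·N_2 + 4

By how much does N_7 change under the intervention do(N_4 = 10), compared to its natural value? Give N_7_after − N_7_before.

20

The intervention breaks the incoming arrows to N_4: N_4 := -2 if N_1 >= 6 else 2 no longer applies, and N_4 = 10.
N_2 = 8 if N_1 >= 6 else 1  [with N_1=6]  = 8
N_6 = min(N_2, N_4) + 1  [with N_2=8, N_4=10]  = 9
N_7 = 2·N_6 + 5  [with N_6=9]  = 23
Without intervention: N_2 = 8 if N_1 >= 6 else 1  [with N_1=6]  = 8; N_4 = -2 if N_1 >= 6 else 2  [with N_1=6]  = -2; N_6 = min(N_2, N_4) + 1  [with N_2=8, N_4=-2]  = -1; N_7 = 2·N_6 + 5  [with N_6=-1]  = 3.
Change = 23 − 3 = 20.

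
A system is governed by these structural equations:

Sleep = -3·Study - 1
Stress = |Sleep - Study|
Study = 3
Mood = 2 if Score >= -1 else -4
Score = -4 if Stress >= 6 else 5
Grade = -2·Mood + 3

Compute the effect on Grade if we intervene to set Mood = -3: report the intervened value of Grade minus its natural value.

The intervention breaks the incoming arrows to Mood: Mood = 2 if Score >= -1 else -4 no longer applies, and Mood = -3.
Grade = -2·Mood + 3  [with Mood=-3]  = 9
Without intervention: Sleep = -3·Study - 1  [with Study=3]  = -10; Stress = |Sleep - Study|  [with Sleep=-10, Study=3]  = 13; Score = -4 if Stress >= 6 else 5  [with Stress=13]  = -4; Mood = 2 if Score >= -1 else -4  [with Score=-4]  = -4; Grade = -2·Mood + 3  [with Mood=-4]  = 11.
Change = 9 − 11 = -2.

-2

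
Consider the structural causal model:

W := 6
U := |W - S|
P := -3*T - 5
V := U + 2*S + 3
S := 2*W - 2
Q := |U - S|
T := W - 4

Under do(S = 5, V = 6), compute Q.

4

The joint intervention fixes S = 5, V = 6, removing each variable's own equation.
U = |W - S|  [with W=6, S=5]  = 1
Q = |U - S|  [with U=1, S=5]  = 4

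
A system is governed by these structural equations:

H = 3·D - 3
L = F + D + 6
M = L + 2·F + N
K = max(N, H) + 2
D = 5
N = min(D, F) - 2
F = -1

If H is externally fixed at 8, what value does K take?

Intervening sets H = 8 and removes its equation (H = 3·D - 3).
N = min(D, F) - 2  [with D=5, F=-1]  = -3
K = max(N, H) + 2  [with N=-3, H=8]  = 10

10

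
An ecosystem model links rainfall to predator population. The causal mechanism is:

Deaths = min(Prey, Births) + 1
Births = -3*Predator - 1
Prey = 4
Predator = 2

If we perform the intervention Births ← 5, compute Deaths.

5

The intervention breaks the incoming arrows to Births: Births = -3*Predator - 1 no longer applies, and Births = 5.
Deaths = min(Prey, Births) + 1  [with Prey=4, Births=5]  = 5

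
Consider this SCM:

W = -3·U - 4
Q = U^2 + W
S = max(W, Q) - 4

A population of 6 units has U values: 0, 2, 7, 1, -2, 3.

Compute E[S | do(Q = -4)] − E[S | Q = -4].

1

The intervention sets Q=-4 in all 6 units regardless of U. Recomputing S per unit gives -8, -8, -8, -8, -2, -8; average -7.
E[S|Q=-4] averages over only the 2 units with Q=-4 (U = 0, 3): S = -8, -8, mean -8.
Difference = -7 − (-8) = 1.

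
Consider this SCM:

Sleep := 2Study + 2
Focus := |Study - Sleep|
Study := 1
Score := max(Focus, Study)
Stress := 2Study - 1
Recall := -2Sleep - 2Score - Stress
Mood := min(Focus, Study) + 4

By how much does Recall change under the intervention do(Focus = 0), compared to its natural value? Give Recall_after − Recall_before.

4

The intervention breaks the incoming arrows to Focus: Focus := |Study - Sleep| no longer applies, and Focus = 0.
Sleep = 2Study + 2  [with Study=1]  = 4
Stress = 2Study - 1  [with Study=1]  = 1
Score = max(Focus, Study)  [with Focus=0, Study=1]  = 1
Recall = -2Sleep - 2Score - Stress  [with Sleep=4, Score=1, Stress=1]  = -11
Without intervention: Sleep = 2Study + 2  [with Study=1]  = 4; Stress = 2Study - 1  [with Study=1]  = 1; Focus = |Study - Sleep|  [with Study=1, Sleep=4]  = 3; Score = max(Focus, Study)  [with Focus=3, Study=1]  = 3; Recall = -2Sleep - 2Score - Stress  [with Sleep=4, Score=3, Stress=1]  = -15.
Change = -11 − (-15) = 4.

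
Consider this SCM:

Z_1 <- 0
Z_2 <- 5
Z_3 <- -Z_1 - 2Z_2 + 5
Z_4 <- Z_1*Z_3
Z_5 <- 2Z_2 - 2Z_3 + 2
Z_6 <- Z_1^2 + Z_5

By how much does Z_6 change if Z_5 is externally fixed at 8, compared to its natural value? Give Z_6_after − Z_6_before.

-14

The intervention breaks the incoming arrows to Z_5: Z_5 <- 2Z_2 - 2Z_3 + 2 no longer applies, and Z_5 = 8.
Z_6 = Z_1^2 + Z_5  [with Z_1=0, Z_5=8]  = 8
Without intervention: Z_3 = -Z_1 - 2Z_2 + 5  [with Z_1=0, Z_2=5]  = -5; Z_5 = 2Z_2 - 2Z_3 + 2  [with Z_2=5, Z_3=-5]  = 22; Z_6 = Z_1^2 + Z_5  [with Z_1=0, Z_5=22]  = 22.
Change = 8 − 22 = -14.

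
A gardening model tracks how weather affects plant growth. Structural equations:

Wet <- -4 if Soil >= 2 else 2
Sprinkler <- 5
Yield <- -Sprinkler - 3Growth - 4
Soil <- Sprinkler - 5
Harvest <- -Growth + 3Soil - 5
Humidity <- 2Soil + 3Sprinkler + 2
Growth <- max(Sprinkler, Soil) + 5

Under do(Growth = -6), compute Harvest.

The intervention breaks the incoming arrows to Growth: Growth <- max(Sprinkler, Soil) + 5 no longer applies, and Growth = -6.
Soil = Sprinkler - 5  [with Sprinkler=5]  = 0
Harvest = -Growth + 3Soil - 5  [with Growth=-6, Soil=0]  = 1

1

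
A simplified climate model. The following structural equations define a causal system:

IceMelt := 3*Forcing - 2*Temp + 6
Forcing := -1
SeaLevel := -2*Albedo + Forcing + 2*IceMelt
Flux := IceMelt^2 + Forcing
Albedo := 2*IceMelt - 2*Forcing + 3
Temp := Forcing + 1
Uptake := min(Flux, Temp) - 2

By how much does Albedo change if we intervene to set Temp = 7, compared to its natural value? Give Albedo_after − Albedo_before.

-28

Under do(Temp=7), the mechanism Temp := Forcing + 1 is discarded; Temp is fixed at 7.
IceMelt = 3*Forcing - 2*Temp + 6  [with Forcing=-1, Temp=7]  = -11
Albedo = 2*IceMelt - 2*Forcing + 3  [with IceMelt=-11, Forcing=-1]  = -17
Without intervention: Temp = Forcing + 1  [with Forcing=-1]  = 0; IceMelt = 3*Forcing - 2*Temp + 6  [with Forcing=-1, Temp=0]  = 3; Albedo = 2*IceMelt - 2*Forcing + 3  [with IceMelt=3, Forcing=-1]  = 11.
Change = -17 − 11 = -28.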